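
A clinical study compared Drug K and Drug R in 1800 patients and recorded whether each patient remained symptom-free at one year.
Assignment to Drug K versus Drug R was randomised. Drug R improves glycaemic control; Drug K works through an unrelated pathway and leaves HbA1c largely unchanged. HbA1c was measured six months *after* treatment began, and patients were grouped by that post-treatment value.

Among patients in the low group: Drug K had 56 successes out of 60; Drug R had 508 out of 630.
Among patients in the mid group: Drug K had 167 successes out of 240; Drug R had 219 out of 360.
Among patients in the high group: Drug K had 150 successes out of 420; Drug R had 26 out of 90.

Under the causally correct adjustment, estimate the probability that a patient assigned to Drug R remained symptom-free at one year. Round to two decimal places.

Drug K is higher inside every HbA1c stratum but Drug R is higher in aggregate. Whether to stratify depends on how HbA1c relates to the drug.
HbA1c lies on the pathway drug → HbA1c → outcome, so adjusting for it blocks the indirect effect. For the total causal effect of drug, use the unadjusted pooled rates.
So P(outcome | do(Drug R)) is just the pooled rate for Drug R: 753/1080 = 0.697.

0.70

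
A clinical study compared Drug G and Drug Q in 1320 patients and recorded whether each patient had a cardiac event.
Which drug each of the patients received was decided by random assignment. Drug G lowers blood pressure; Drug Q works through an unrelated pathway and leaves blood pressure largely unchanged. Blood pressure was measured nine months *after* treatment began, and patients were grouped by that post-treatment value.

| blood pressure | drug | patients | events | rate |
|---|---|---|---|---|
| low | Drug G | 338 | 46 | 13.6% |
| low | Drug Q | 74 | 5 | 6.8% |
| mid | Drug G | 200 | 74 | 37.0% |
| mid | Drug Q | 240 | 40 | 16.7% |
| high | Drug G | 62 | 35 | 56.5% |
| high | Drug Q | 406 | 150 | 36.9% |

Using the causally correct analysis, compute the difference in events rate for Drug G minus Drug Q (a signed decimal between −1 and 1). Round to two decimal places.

-0.01

Within every blood pressure level Drug Q has the lower rate, yet pooled Drug G does — Simpson's reversal.
Blood pressure lies on the pathway drug → blood pressure → outcome, so adjusting for it blocks the indirect effect. For the total causal effect of drug, use the unadjusted pooled rates.
The causal difference is the pooled difference: 0.258 − 0.271 = -0.013.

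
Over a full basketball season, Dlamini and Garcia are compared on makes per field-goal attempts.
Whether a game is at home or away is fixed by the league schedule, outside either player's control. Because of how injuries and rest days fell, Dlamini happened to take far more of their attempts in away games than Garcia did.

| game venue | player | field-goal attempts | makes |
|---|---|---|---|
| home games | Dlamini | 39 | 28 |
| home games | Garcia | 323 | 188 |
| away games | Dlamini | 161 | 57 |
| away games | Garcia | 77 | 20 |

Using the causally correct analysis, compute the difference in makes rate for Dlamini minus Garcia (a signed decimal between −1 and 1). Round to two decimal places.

Here game venue is a common cause — it drives both which player a case falls under and the outcome. The crude comparison mixes populations; the stratum-specific rates are the causally relevant ones.
Adjusting over the population distribution of game venue: 0.603·(0.718−0.582) + 0.397·(0.354−0.260) = +0.119.

+0.12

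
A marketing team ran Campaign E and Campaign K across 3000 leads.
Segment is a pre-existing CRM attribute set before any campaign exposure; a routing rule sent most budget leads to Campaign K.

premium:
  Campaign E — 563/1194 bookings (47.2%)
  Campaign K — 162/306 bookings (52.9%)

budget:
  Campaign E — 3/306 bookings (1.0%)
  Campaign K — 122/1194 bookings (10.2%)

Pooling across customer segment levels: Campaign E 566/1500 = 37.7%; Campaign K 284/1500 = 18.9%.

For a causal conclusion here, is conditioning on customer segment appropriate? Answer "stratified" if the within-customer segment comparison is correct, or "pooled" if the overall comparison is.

stratified

Here customer segment is a common cause — it drives both which campaign a case falls under and the outcome. The crude comparison mixes populations; the stratum-specific rates are the causally relevant ones.
Within each level — premium: 47.2% vs 52.9%; budget: 1.0% vs 10.2% — Campaign K is higher every time.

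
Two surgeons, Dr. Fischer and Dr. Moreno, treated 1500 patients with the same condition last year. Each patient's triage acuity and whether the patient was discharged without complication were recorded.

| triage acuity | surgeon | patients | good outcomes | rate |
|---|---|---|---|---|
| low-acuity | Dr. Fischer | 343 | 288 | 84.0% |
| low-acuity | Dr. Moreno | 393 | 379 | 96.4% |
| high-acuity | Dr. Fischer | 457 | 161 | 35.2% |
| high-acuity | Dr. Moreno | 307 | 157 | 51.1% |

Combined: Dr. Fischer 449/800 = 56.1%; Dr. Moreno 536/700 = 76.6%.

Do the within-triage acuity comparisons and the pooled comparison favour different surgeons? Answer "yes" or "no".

Within each triage acuity level (low-acuity 84.0% vs 96.4%; high-acuity 35.2% vs 51.1%), Dr. Moreno has the higher rate every time. Pooled: 56.1% vs 76.6% — Dr. Moreno has the higher rate overall. They agree.

no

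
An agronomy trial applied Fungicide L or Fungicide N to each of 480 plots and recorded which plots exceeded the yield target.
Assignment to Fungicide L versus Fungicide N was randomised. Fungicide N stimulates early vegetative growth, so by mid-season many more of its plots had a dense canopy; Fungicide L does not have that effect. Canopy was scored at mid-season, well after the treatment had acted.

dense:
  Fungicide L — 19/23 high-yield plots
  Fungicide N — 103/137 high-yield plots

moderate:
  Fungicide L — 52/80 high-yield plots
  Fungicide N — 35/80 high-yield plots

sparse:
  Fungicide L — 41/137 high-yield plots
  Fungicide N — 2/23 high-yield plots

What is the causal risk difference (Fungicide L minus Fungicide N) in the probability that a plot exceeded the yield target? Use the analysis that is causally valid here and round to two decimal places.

-0.12

The mid-season canopy-specific comparison favours Fungicide L throughout, but the pooled figures favour Fungicide N. The question is whether to condition on mid-season canopy.
Stratifying would compare fungicides among plots the fungicides themselves sorted into mid-season canopy groups — a form of selection on an intermediate. The unconditioned pooled rates give the total causal effect.
The causal difference is the pooled difference: 0.467 − 0.583 = -0.117.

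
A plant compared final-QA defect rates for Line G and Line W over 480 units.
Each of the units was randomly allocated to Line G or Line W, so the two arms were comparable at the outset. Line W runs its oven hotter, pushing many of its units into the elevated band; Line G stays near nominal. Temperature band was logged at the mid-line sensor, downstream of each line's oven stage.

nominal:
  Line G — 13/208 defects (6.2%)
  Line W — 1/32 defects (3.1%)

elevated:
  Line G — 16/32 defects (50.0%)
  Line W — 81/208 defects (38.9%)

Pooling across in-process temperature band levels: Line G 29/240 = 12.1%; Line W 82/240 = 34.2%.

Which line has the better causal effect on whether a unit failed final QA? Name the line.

Stratifying would compare lines among units the lines themselves sorted into in-process temperature band groups — a form of selection on an intermediate. The unconditioned pooled rates give the total causal effect.
Pooled: Line G 12.1% vs Line W 34.2%; Line G is lower overall.

Line G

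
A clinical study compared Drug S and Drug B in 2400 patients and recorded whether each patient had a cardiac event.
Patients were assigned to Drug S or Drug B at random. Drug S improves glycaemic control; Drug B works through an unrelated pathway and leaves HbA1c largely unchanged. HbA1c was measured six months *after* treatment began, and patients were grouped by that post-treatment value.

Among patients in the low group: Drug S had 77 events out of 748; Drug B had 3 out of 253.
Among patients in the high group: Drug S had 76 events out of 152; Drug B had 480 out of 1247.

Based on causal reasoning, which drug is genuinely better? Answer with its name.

Drug S

The HbA1c-specific comparison favours Drug B throughout, but the pooled figures favour Drug S. The question is whether to condition on HbA1c.
HbA1c is recorded after the drug and is itself shifted by it — it sits on the causal path from drug to outcome. Conditioning on a mediator would strip out part of the effect we want; the pooled comparison gives the total causal effect.
Pooled: Drug S 17.0% vs Drug B 32.2%; Drug S is lower overall.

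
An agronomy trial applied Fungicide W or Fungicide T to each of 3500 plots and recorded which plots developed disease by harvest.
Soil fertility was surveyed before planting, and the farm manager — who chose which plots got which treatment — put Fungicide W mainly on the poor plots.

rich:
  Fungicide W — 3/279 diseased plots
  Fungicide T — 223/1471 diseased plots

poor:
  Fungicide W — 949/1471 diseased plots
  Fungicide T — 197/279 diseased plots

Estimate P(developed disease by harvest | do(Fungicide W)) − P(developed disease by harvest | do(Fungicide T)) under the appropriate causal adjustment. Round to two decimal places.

-0.10

Nothing the fungicide does changes soil fertility; the imbalance is an allocation artefact. With soil fertility also predicting the outcome, the pooled figure is confounded, and the within-stratum comparison is the causal one.
Adjusting over the population distribution of soil fertility: 0.500·(0.011−0.152) + 0.500·(0.645−0.706) = -0.101.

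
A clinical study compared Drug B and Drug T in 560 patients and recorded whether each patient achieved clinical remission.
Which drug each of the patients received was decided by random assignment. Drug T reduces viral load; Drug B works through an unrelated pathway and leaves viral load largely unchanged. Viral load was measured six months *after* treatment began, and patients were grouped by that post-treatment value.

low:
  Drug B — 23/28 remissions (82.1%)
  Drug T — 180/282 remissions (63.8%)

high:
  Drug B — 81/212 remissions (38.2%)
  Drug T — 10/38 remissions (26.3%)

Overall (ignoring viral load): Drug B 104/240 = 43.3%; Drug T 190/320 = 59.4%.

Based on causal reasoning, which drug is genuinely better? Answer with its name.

Drug T

Stratifying would compare drugs among patients the drugs themselves sorted into viral load groups — a form of selection on an intermediate. The unconditioned pooled rates give the total causal effect.
Pooled: Drug B 43.3% vs Drug T 59.4%; Drug T is higher overall.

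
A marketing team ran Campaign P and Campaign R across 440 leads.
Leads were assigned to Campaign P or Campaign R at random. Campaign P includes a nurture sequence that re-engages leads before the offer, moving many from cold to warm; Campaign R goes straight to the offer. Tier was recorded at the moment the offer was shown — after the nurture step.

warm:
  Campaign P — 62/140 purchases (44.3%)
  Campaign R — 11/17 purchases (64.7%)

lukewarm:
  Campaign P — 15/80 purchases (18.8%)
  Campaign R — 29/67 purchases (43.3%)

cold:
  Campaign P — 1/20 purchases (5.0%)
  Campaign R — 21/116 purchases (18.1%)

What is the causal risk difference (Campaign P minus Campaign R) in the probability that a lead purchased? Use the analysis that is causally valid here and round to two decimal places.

The engagement tier-specific comparison favours Campaign R throughout, but the pooled figures favour Campaign P. The question is whether to condition on engagement tier.
Engagement tier is downstream of the campaign. One should not condition on a consequence of treatment, so the overall rates are the right comparison.
The causal difference is the pooled difference: 0.325 − 0.305 = +0.020.

+0.02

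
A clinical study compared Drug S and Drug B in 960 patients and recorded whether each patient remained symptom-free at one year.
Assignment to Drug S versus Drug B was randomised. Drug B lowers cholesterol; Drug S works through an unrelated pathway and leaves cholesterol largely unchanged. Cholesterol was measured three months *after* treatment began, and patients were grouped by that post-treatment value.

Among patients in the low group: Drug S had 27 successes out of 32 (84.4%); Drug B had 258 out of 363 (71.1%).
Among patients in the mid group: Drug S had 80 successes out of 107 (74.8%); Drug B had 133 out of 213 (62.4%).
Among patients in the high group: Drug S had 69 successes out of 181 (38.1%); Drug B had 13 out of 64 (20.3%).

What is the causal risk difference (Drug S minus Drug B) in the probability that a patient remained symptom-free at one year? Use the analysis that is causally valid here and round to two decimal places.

Cholesterol is recorded after the drug and is itself shifted by it — it sits on the causal path from drug to outcome. Conditioning on a mediator would strip out part of the effect we want; the pooled comparison gives the total causal effect.
The causal difference is the pooled difference: 0.550 − 0.631 = -0.081.

-0.08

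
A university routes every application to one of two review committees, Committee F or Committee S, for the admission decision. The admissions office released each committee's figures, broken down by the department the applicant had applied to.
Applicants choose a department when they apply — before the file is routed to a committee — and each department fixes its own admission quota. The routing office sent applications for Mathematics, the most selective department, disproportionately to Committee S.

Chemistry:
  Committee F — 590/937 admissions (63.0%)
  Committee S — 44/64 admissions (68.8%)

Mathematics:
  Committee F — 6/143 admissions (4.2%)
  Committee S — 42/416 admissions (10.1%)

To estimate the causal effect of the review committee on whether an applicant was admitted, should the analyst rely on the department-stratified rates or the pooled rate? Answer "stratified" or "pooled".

stratified

Within every department level Committee S has the higher rate, yet pooled Committee F does — Simpson's reversal.
Here department is a common cause — it drives both which review committee a case falls under and the outcome. The crude comparison mixes populations; the stratum-specific rates are the causally relevant ones.
Within each level — Chemistry: 63.0% vs 68.8%; Mathematics: 4.2% vs 10.1% — Committee S is higher every time.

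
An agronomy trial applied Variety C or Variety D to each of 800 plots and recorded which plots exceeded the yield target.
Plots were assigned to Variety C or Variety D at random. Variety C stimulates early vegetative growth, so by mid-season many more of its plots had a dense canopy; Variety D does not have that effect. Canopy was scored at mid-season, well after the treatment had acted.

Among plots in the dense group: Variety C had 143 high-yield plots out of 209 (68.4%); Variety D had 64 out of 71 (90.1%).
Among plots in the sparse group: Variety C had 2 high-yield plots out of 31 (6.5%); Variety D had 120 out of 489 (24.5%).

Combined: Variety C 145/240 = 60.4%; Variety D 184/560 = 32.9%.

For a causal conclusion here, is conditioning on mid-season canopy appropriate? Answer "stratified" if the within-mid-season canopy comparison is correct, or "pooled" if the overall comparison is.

The distribution of mid-season canopy is itself part of what the variety does — it is an intermediate outcome. Holding it fixed would remove that part of the effect; the total effect is the pooled difference.
Pooled: Variety C 60.4% vs Variety D 32.9%; Variety C is higher overall.

pooled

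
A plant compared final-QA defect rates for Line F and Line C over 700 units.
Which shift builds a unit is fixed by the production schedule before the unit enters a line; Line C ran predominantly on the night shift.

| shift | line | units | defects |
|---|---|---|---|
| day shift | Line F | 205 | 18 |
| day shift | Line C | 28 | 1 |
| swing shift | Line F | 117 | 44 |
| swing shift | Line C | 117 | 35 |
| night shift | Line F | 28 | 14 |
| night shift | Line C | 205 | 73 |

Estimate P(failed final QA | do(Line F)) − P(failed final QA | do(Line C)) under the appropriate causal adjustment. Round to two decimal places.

The imbalance in shift arose from how units were allocated, not from anything the line did; and shift independently affects the outcome. The pooled gap is confounded — condition on shift.
Adjusting over the population distribution of shift: 0.333·(0.088−0.036) + 0.334·(0.376−0.299) + 0.333·(0.500−0.356) = +0.091.

+0.09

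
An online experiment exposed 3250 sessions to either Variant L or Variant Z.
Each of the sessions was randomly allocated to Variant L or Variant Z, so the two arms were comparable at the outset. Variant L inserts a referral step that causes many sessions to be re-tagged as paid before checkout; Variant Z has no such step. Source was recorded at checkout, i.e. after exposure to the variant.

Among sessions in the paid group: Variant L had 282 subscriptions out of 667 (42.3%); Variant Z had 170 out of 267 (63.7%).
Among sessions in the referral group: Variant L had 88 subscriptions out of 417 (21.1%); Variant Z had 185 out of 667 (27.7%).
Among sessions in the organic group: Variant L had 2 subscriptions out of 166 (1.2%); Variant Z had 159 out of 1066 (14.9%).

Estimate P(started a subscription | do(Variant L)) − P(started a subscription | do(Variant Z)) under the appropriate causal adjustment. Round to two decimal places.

+0.04

Within every traffic source level Variant Z has the higher rate, yet pooled Variant L does — Simpson's reversal.
Traffic source here is a post-treatment variable shaped by the variant; conditioning on it would introduce bias rather than remove it. The overall comparison is the causal one.
The causal difference is the pooled difference: 0.298 − 0.257 = +0.041.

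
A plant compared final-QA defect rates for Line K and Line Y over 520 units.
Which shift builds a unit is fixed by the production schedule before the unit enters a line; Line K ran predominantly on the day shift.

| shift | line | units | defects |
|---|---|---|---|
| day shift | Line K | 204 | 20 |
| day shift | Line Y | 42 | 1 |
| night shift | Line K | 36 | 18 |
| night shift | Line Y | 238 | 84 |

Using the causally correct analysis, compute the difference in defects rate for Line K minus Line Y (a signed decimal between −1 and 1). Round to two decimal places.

+0.11

Nothing the line does changes shift; the imbalance is an allocation artefact. With shift also predicting the outcome, the pooled figure is confounded, and the within-stratum comparison is the causal one.
Adjusting over the population distribution of shift: 0.473·(0.098−0.024) + 0.527·(0.500−0.353) = +0.113.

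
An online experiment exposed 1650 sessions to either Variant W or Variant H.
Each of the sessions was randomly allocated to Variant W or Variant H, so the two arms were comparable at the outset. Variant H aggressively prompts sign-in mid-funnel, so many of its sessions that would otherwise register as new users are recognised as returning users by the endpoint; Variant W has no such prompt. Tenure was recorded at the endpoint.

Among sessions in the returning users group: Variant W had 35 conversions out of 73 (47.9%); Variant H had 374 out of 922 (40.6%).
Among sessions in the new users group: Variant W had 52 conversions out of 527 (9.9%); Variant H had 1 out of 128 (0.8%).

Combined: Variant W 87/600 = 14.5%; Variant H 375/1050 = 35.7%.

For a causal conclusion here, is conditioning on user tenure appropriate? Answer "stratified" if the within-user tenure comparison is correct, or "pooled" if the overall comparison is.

Variant W is higher inside every user tenure stratum but Variant H is higher in aggregate. Whether to stratify depends on how user tenure relates to the variant.
User tenure lies on the pathway variant → user tenure → outcome, so adjusting for it blocks the indirect effect. For the total causal effect of variant, use the unadjusted pooled rates.
Pooled: Variant W 14.5% vs Variant H 35.7%; Variant H is higher overall.

pooled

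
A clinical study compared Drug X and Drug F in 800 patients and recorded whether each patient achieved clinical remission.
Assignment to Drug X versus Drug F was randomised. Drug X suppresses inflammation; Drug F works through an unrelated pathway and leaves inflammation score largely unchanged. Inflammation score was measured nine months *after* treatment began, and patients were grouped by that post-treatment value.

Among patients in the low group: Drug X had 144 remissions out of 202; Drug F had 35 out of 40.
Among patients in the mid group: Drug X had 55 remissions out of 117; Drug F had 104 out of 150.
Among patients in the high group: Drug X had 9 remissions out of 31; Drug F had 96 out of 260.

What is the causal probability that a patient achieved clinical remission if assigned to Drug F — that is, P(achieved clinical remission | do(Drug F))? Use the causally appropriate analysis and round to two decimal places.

0.52

The stratified and pooled comparisons disagree (Drug F wins within each inflammation score; Drug X wins overall), so the answer turns on the causal role of inflammation score.
The distribution of inflammation score is itself part of what the drug does — it is an intermediate outcome. Holding it fixed would remove that part of the effect; the total effect is the pooled difference.
So P(outcome | do(Drug F)) is just the pooled rate for Drug F: 235/450 = 0.522.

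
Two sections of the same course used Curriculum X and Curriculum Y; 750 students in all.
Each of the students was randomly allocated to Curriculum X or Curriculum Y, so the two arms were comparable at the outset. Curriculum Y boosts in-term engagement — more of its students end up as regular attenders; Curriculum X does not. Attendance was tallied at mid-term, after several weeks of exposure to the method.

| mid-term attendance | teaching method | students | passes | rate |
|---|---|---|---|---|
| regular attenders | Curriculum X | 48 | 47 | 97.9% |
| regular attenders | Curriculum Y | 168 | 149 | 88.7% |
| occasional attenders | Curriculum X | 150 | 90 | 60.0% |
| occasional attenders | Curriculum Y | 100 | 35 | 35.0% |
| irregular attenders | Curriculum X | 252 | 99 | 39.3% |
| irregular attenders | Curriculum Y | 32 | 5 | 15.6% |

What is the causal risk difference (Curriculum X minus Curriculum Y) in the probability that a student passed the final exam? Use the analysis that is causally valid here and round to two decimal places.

Mid-term attendance lies on the pathway teaching method → mid-term attendance → outcome, so adjusting for it blocks the indirect effect. For the total causal effect of teaching method, use the unadjusted pooled rates.
The causal difference is the pooled difference: 0.524 − 0.630 = -0.106.

-0.11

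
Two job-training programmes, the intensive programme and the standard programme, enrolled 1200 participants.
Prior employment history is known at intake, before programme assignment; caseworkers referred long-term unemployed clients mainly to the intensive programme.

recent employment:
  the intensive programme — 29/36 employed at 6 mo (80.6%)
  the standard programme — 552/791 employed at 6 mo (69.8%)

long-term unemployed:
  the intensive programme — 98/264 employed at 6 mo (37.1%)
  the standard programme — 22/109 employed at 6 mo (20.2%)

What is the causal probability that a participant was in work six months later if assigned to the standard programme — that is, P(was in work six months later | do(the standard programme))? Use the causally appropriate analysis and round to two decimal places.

Prior employment history differs across programmes for reasons unrelated to any effect of the programme itself, and it separately predicts the outcome — a classic confounder. We must compare within prior employment history levels.
Standardising the standard programme to the population prior employment history mix: 0.689·552/791 + 0.311·22/109 = 0.544.

0.54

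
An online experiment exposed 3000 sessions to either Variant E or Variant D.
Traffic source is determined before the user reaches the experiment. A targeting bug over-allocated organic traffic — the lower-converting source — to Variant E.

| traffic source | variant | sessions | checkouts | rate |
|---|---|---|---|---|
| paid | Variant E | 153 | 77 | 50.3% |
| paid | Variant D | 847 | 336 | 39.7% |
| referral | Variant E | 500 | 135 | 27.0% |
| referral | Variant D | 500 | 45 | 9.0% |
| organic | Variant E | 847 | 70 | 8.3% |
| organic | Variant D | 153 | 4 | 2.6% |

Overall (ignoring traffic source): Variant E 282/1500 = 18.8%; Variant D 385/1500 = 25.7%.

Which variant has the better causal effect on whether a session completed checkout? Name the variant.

Within every traffic source level Variant E has the higher rate, yet pooled Variant D does — Simpson's reversal.
Since traffic source is a pre-existing factor (not a product of the variant) and it affects the outcome on its own, it is a confounder. The stratified rates, not the pooled rate, identify the causal effect.
Within each level — paid: 50.3% vs 39.7%; referral: 27.0% vs 9.0%; organic: 8.3% vs 2.6% — Variant E is higher every time.

Variant E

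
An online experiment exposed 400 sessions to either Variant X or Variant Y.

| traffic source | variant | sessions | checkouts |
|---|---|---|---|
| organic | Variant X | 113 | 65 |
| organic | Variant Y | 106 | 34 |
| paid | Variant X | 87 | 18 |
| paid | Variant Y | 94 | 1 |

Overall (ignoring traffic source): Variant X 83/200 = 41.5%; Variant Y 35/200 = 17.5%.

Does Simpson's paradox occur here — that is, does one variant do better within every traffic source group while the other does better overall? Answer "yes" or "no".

Within each traffic source level (organic 57.5% vs 32.1%; paid 20.7% vs 1.1%), Variant X has the higher rate every time. Pooled: 41.5% vs 17.5% — Variant X has the higher rate overall. They agree.

no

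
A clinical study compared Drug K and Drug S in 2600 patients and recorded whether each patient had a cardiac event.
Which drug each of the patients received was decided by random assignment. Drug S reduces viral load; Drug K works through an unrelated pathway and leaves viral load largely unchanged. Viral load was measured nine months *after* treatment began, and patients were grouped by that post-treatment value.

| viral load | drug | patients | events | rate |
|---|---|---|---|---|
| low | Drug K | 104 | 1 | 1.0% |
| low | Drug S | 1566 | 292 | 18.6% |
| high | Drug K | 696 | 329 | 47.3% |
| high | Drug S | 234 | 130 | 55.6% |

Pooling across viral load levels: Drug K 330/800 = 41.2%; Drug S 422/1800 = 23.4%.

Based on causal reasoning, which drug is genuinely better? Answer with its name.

Drug K is lower inside every viral load stratum but Drug S is lower in aggregate. Whether to stratify depends on how viral load relates to the drug.
The distribution of viral load is itself part of what the drug does — it is an intermediate outcome. Holding it fixed would remove that part of the effect; the total effect is the pooled difference.
Pooled: Drug K 41.2% vs Drug S 23.4%; Drug S is lower overall.

Drug S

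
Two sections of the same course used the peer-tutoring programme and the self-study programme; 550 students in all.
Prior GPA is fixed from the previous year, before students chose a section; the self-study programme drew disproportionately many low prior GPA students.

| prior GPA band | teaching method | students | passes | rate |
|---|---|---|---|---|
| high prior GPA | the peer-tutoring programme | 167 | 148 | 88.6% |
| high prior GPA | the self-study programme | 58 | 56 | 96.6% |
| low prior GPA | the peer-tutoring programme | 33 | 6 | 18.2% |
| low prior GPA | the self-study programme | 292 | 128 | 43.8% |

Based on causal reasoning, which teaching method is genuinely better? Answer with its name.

Here prior GPA band is a common cause — it drives both which teaching method a case falls under and the outcome. The crude comparison mixes populations; the stratum-specific rates are the causally relevant ones.
Within each level — high prior GPA: 88.6% vs 96.6%; low prior GPA: 18.2% vs 43.8% — the self-study programme is higher every time.

the self-study programme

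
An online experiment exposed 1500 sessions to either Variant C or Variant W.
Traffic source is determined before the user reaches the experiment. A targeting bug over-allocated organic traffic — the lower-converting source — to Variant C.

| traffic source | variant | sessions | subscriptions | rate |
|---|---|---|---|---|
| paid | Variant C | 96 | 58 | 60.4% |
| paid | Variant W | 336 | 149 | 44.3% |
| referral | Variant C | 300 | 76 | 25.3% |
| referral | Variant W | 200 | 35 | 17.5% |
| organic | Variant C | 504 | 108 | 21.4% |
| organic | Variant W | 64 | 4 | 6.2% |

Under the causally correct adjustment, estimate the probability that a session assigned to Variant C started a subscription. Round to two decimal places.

Traffic source is set before the variant has any effect — it is not caused by the variant — and it independently drives the outcome. That makes it a confounder, so the causal comparison is within traffic source levels.
Standardising Variant C to the population traffic source mix: 0.288·58/96 + 0.333·76/300 + 0.379·108/504 = 0.340.

0.34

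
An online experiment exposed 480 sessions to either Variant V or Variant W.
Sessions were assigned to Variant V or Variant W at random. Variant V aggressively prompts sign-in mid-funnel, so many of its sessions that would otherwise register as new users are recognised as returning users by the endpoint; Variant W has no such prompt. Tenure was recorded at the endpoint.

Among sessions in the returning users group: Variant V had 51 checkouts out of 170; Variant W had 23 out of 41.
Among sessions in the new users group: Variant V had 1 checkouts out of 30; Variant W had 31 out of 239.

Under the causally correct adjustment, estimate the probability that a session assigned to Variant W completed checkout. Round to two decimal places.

0.19

User tenure is downstream of the variant. One should not condition on a consequence of treatment, so the overall rates are the right comparison.
So P(outcome | do(Variant W)) is just the pooled rate for Variant W: 54/280 = 0.193.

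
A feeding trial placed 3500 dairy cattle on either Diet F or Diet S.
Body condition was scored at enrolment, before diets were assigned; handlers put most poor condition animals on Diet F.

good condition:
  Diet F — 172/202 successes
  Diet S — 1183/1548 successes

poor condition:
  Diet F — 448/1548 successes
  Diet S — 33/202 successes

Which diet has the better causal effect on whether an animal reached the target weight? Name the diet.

Diet F

Starting body condition is set before the diet has any effect — it is not caused by the diet — and it independently drives the outcome. That makes it a confounder, so the causal comparison is within starting body condition levels.
Within each level — good condition: 85.1% vs 76.4%; poor condition: 28.9% vs 16.3% — Diet F is higher every time.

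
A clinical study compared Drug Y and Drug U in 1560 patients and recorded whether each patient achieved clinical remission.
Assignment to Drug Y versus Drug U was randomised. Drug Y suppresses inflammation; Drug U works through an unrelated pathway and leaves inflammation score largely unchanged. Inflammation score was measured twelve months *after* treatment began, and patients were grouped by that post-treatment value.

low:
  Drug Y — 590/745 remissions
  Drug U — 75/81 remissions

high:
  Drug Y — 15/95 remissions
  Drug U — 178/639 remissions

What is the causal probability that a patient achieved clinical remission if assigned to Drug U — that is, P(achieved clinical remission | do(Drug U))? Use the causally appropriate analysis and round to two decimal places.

0.35

The stratified and pooled comparisons disagree (Drug U wins within each inflammation score; Drug Y wins overall), so the answer turns on the causal role of inflammation score.
Inflammation score here is a post-treatment variable shaped by the drug; conditioning on it would introduce bias rather than remove it. The overall comparison is the causal one.
So P(outcome | do(Drug U)) is just the pooled rate for Drug U: 253/720 = 0.351.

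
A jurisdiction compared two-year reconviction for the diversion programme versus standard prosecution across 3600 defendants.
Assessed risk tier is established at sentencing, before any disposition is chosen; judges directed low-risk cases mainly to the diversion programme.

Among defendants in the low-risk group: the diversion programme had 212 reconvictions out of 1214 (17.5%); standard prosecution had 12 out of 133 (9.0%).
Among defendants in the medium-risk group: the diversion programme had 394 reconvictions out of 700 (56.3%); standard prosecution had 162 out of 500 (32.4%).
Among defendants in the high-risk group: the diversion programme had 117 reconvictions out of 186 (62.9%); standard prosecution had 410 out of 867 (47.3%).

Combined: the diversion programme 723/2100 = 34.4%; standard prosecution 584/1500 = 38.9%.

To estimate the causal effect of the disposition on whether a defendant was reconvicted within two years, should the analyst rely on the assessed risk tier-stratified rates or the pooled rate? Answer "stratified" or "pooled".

The stratified and pooled comparisons disagree (standard prosecution wins within each assessed risk tier; the diversion programme wins overall), so the answer turns on the causal role of assessed risk tier.
Nothing the disposition does changes assessed risk tier; the imbalance is an allocation artefact. With assessed risk tier also predicting the outcome, the pooled figure is confounded, and the within-stratum comparison is the causal one.
Within each level — low-risk: 17.5% vs 9.0%; medium-risk: 56.3% vs 32.4%; high-risk: 62.9% vs 47.3% — standard prosecution is lower every time.

stratified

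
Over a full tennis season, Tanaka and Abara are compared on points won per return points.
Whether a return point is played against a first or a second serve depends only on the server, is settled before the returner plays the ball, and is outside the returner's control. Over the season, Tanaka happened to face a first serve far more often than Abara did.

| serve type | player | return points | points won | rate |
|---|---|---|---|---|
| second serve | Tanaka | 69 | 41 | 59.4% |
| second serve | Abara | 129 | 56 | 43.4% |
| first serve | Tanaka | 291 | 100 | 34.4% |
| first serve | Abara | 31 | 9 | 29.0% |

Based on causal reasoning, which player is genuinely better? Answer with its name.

Tanaka

The stratified and pooled comparisons disagree (Tanaka wins within each serve type; Abara wins overall), so the answer turns on the causal role of serve type.
Here serve type is a common cause — it drives both which player a case falls under and the outcome. The crude comparison mixes populations; the stratum-specific rates are the causally relevant ones.
Within each level — second serve: 59.4% vs 43.4%; first serve: 34.4% vs 29.0% — Tanaka is higher every time.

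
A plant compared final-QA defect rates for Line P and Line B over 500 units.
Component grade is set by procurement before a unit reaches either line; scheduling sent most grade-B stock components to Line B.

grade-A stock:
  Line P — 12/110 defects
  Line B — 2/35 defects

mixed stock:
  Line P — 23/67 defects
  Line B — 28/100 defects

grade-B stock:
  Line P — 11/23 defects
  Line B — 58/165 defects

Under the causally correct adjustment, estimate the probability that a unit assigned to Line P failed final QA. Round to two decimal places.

0.33

Within every component grade level Line B has the lower rate, yet pooled Line P does — Simpson's reversal.
Component grade differs across lines for reasons unrelated to any effect of the line itself, and it separately predicts the outcome — a classic confounder. We must compare within component grade levels.
Standardising Line P to the population component grade mix: 0.290·12/110 + 0.334·23/67 + 0.376·11/23 = 0.326.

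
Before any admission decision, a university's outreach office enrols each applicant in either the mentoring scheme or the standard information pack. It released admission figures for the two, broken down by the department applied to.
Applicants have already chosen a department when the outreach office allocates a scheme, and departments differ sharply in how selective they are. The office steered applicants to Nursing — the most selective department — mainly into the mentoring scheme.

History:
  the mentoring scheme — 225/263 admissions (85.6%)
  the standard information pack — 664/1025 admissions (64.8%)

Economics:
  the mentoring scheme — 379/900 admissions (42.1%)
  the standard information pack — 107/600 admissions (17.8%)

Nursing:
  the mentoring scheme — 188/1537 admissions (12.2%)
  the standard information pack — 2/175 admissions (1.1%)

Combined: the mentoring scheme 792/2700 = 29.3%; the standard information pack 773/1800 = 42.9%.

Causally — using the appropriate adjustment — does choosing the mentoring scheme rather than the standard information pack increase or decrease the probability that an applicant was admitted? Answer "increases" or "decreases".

The imbalance in department arose from how applicants were allocated, not from anything the outreach scheme did; and department independently affects the outcome. The pooled gap is confounded — condition on department.
Within each level — History: 85.6% vs 64.8%; Economics: 42.1% vs 17.8%; Nursing: 12.2% vs 1.1% — the mentoring scheme is higher every time.

increases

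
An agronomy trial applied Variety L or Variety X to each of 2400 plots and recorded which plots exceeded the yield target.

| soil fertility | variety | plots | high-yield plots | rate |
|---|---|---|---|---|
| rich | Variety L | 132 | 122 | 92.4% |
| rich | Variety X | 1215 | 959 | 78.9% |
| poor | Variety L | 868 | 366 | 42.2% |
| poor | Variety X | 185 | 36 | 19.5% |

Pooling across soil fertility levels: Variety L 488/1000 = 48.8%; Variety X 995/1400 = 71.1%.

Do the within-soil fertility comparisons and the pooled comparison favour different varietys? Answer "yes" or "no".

yes

Within each soil fertility level (rich 92.4% vs 78.9%; poor 42.2% vs 19.5%), Variety L has the higher rate every time. Pooled: 48.8% vs 71.1% — Variety X has the higher rate overall. The two comparisons disagree.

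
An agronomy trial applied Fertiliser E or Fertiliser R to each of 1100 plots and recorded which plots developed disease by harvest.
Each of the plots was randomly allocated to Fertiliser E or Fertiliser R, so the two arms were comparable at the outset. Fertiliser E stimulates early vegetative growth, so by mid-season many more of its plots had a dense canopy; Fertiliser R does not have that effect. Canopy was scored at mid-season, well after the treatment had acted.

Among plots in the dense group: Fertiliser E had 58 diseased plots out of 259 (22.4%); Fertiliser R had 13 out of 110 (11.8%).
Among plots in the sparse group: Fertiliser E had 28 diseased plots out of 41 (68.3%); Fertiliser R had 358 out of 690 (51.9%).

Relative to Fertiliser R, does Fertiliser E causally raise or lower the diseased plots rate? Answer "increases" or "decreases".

The distribution of mid-season canopy is itself part of what the fertiliser does — it is an intermediate outcome. Holding it fixed would remove that part of the effect; the total effect is the pooled difference.
Pooled: Fertiliser E 28.7% vs Fertiliser R 46.4%; Fertiliser E is lower overall.

decreases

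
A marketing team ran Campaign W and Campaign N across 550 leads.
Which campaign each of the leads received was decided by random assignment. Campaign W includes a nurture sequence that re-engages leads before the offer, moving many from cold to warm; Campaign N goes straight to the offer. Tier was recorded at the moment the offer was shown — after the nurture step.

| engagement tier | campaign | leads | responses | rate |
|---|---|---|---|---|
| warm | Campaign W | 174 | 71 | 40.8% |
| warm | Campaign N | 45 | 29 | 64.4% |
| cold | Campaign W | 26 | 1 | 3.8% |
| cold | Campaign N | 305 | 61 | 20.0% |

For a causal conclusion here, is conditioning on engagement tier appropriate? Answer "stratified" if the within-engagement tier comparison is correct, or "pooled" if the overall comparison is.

The engagement tier-specific comparison favours Campaign N throughout, but the pooled figures favour Campaign W. The question is whether to condition on engagement tier.
Engagement tier here is a post-treatment variable shaped by the campaign; conditioning on it would introduce bias rather than remove it. The overall comparison is the causal one.
Pooled: Campaign W 36.0% vs Campaign N 25.7%; Campaign W is higher overall.

pooled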